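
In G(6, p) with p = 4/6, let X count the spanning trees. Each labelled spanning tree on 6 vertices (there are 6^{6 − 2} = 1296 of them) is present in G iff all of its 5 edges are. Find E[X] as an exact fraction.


K_6 has 6^{6 − 2} = 1296 labelled spanning trees.
For each such spanning tree H, let X_H = 1 if all 5 edges of H are present in G. Then P[X_H = 1] = p^{5} = (2/3)^{5} = 32/243.
By linearity: E[X] = Σ_H E[X_H] = 1296 · p^{5} = 1296 · 32/243 = 512/3.
Numerically: E[X] ≈ 171.

E[X] = 1296 · (2/3)^{5} = 512/3 ≈ 171.


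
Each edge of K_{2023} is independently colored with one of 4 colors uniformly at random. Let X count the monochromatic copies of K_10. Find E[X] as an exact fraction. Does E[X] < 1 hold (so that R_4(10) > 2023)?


E[X] = C(2023, 10) · 4^{1 − 45} = 309399856285778485315440716 · 4^{−44} = 309399856285778485315440716/309485009821345068724781056.
As a reduced fraction: E[X] = 77349964071444621328860179/77371252455336267181195264 ≈ 0.99972.
Is E[X] < 1? YES.
Since E[X] < 1, there exists a 4-coloring of K_{2023} with no monochromatic K_10; hence R_4(10) > 2023.

E[X] = 77349964071444621328860179/77371252455336267181195264 ≈ 0.99972; E[X] < 1, so R_4(10) > 2023.


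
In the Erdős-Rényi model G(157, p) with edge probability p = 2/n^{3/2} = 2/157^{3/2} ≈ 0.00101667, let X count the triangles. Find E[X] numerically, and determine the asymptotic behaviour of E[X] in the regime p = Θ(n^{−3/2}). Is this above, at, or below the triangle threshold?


Number of potential triangles: C(157, 3) = 632710.
Each occurs with probability p³ ≈ (0.00101667)³ ≈ 1.05085199e-09.
By linearity: E[X] = C(157, 3)·p³ ≈ 632710 · 1.05085199e-09 ≈ 0.000665.
Since α = 3/2 > 1, p = c/n^{3/2} = o(1/n) is below the triangle threshold p ~ 1/n. Asymptotically E[X] ~ (c³/6)·n^{3(1−α)} = (2³/6)·n^{-1.5} → 0, so by Markov's inequality G has no triangles w.h.p.

E[X] ≈ 0.000665; in regime p = Θ(1/n^{3/2}) E[X] tends to 0 (below the triangle threshold p ~ 1/n).


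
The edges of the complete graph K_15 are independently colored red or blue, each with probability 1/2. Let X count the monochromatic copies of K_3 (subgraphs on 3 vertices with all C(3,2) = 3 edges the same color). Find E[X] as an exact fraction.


Let X = Σ_S X_S over the C(15, 3) = 455 subsets S of size 3, where X_S = 1 if the K_3 on S is monochromatic.
For a fixed S, the K_3 on S has C(3, 2) = 3 edges. P[all 3 edges red] = (1/2)^3, and likewise for blue, so P[monochromatic] = 2·(1/2)^3 = 2^{1 − 3} = 1/4.
Summing: E[X] = C(15, 3) · 2^{1 − 3} = 455 · 1/4 = 455/4.
Numerically: E[X] ≈ 113.75000.

E[X] = C(15,3)·2^(1−C(3,2)) = 455/4 ≈ 113.75000.


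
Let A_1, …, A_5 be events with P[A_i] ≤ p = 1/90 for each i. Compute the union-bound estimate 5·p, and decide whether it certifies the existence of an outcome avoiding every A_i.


Union bound: P[∪_{i=1}^{5} A_i] ≤ Σ_i P[A_i] ≤ 5·p = 5·(1/90) = 1/18.
Numerically: 1/18 ≈ 0.0556.
Is 1/18 < 1? YES.
Since P[∪ A_i] ≤ 1/18 < 1, the complement has P[∩ A_i^c] ≥ 1 − 1/18 = 17/18 > 0, so some outcome avoids every A_i.

5·p = 1/18 ≈ 0.0556; existence CERTIFIED by the union bound.


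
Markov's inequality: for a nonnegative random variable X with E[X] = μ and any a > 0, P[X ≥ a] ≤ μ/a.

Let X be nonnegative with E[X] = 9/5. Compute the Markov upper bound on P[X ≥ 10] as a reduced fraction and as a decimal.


μ = E[X] = 9/5, a = 10.
Markov: P[X ≥ 10] ≤ μ/a = (9/5)/10 = 9/50.
Numerically: ≈ 0.180.
(Since a = 10 > μ = 1.800, the bound 9/50 is < 1 and informative.)

P[X ≥ 10] ≤ 9/50 ≈ 0.180.


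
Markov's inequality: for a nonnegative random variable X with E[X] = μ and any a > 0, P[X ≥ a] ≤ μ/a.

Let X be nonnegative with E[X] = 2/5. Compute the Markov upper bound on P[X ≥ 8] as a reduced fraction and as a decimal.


μ = E[X] = 2/5, a = 8.
Markov: P[X ≥ 8] ≤ μ/a = (2/5)/8 = 1/20.
Numerically: ≈ 0.05000.
(Since a = 8 > μ = 0.40000, the bound 1/20 is < 1 and informative.)

P[X ≥ 8] ≤ 1/20 ≈ 0.05000.


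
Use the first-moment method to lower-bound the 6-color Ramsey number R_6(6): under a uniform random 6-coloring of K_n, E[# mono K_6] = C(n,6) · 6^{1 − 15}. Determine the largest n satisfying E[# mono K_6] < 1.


We need C(n, 6) · 6^{1 − 15} < 1, i.e. C(n, 6) < 6^{15 − 1} = 78364164096.
Check values of n near the boundary:
  n = 194: C(194, 6) = 68482017072; 68482017072 < 78364164096? YES
  n = 195: C(195, 6) = 70656049360; 70656049360 < 78364164096? YES
  n = 196: C(196, 6) = 72887293024; 72887293024 < 78364164096? YES
  n = 197: C(197, 6) = 75176946208; 75176946208 < 78364164096? YES
  n = 198: C(198, 6) = 77526225777; 77526225777 < 78364164096? YES
  n = 199: C(199, 6) = 79936367511; 79936367511 < 78364164096? NO
  n = 200: C(200, 6) = 82408626300; 82408626300 < 78364164096? NO
  n = 201: C(201, 6) = 84944276340; 84944276340 < 78364164096? NO
The largest n with C(n, 6) < 78364164096 is n = 198 (where E[X] = 25842075259/26121388032 ≈ 0.9893071). Hence R_6(6) > 198, i.e. R_6(6) ≥ 199.

Largest n = 198; hence R_6(6) > 198.


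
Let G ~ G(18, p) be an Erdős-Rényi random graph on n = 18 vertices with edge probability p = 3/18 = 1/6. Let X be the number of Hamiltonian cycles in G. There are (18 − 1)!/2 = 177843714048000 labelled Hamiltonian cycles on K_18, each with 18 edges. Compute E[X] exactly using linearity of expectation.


K_18 has (18 − 1)!/2 = 177843714048000 labelled Hamiltonian cycles.
For each such Hamiltonian cycle H, let X_H = 1 if all 18 edges of H are present in G. Then P[X_H = 1] = p^{18} = (1/6)^{18} = 1/101559956668416.
Summing the indicators: E[X] = Σ_H E[X_H] = 177843714048000 · p^{18} = 177843714048000 · 1/101559956668416 = 14889875/8503056.
Numerically: E[X] ≈ 1.75.

E[X] = 177843714048000 · (1/6)^{18} = 14889875/8503056 ≈ 1.75.


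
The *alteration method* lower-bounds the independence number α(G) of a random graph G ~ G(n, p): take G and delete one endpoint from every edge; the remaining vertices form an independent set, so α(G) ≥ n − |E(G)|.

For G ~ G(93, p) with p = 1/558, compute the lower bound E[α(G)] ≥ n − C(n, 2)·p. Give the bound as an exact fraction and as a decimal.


E[|E(G)|] = C(93, 2)·p = 4278 · (1/558) = 23/3.
E[α(G)] ≥ n − E[|E(G)|] = 93 − 23/3 = 256/3.
Numerically: ≈ 85.3333.
(This is only a lower bound; the true E[α(G)] may be larger.)

E[α(G)] ≥ 256/3 ≈ 85.3333.


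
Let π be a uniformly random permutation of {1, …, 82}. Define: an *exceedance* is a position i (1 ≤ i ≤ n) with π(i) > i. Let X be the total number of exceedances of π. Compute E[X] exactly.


Write X = Σ_{i=1}^{82} X_i, where X_i = 1_{π(i) > i}.
For each fixed i, π(i) is uniform over {1, …, 82} (marginal of a uniform permutation), so P[π(i) > i] = (n − i)/n. Summing: Σ_{i=1}^{82} (n − i)/n = (0 + 1 + … + 81)/82 = 82(82 − 1)/(2·82) = (82 − 1)/2.
Hence E[X] = Σ_{i=1}^{82} (82 − i)/82 = 81/2 ≈ 40.50000.

E[X] = 81/2 = 40.50000.


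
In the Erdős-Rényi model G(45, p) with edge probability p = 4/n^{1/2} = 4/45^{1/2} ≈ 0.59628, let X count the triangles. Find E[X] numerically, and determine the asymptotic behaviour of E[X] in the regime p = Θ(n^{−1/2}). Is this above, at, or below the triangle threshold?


Number of potential triangles: C(45, 3) = 14190.
Each occurs with probability p³ ≈ (0.59628)³ ≈ 2.1201237e-01.
By linearity: E[X] = C(45, 3)·p³ ≈ 14190 · 2.1201237e-01 ≈ 3008.45555.
Since α = 1/2 < 1, p = c/n^{1/2} ≫ 1/n is above the triangle threshold p ~ 1/n. Asymptotically E[X] ~ (c³/6)·n^{3(1−α)} = (4³/6)·n^{1.5} → ∞; triangles are abundant w.h.p.

E[X] ≈ 3008.45555; in regime p = Θ(1/n^{1/2}) E[X] diverges (above the triangle threshold p ~ 1/n).


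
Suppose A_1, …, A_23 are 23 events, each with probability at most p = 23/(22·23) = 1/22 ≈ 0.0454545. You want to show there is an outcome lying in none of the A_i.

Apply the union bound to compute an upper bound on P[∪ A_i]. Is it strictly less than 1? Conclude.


Union bound: P[∪_{i=1}^{23} A_i] ≤ Σ_i P[A_i] ≤ 23·p = 23·(1/22) = 23/22.
Numerically: 23/22 ≈ 1.0454545.
Is 23/22 < 1? NO.
Since the bound 23/22 is ≥ 1, the union bound is uninformative here; it does NOT by itself certify existence.

23·p = 23/22 ≈ 1.0454545; existence NOT certified by the union bound.


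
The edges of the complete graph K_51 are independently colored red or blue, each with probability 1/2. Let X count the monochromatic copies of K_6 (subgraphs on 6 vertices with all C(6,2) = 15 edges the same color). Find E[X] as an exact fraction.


Let X = Σ_S X_S over the C(51, 6) = 18009460 subsets S of size 6, where X_S = 1 if the K_6 on S is monochromatic.
For a fixed S, the K_6 on S has C(6, 2) = 15 edges. P[all 15 edges red] = (1/2)^15, and likewise for blue, so P[monochromatic] = 2·(1/2)^15 = 2^{1 − 15} = 1/16384.
By linearity of expectation: E[X] = C(51, 6) · 2^{1 − 15} = 18009460 · 1/16384 = 4502365/4096.
Numerically: E[X] ≈ 1099.210205.

E[X] = C(51,6)·2^(1−C(6,2)) = 4502365/4096 ≈ 1099.210205.


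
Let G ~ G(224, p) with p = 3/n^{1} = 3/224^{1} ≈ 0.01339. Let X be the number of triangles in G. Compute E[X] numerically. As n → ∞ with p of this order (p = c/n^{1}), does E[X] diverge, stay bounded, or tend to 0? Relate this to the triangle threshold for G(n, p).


Number of potential triangles: C(224, 3) = 1848224.
Each occurs with probability p³ ≈ (0.01339)³ ≈ 2.402258e-06.
By linearity: E[X] = C(224, 3)·p³ ≈ 1848224 · 2.402258e-06 ≈ 4.4399.
Here α = 1, so p = 3/n is exactly at the triangle threshold p ~ 1/n. Asymptotically E[X] → c³/6 = 3³/6 = 9/2 ≈ 4.5000, a bounded constant. In this regime the triangle count is asymptotically Poisson(c³/6).

E[X] ≈ 4.4399; in regime p = Θ(1/n^{1}) E[X] stays bounded (at the triangle threshold p ~ 1/n).


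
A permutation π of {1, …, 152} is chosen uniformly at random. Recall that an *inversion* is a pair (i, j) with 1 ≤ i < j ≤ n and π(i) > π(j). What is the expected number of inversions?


Write X = Σ X_I over the C(152, 2) = 11476 pairs i < j, with X_I the indicator of one inversion.
There are 11476 indicators.
For each fixed pair i < j, the values π(i) and π(j) are two distinct elements of {1, …, 152} in uniformly random order; by symmetry P[π(i) > π(j)] = 1/2.
By linearity: E[X] = 11476 · (1/2) = C(152, 2) · (1/2) = 11476/2 = 5738 ≈ 5738.0000.

E[X] = 5738 = 5738.0000.


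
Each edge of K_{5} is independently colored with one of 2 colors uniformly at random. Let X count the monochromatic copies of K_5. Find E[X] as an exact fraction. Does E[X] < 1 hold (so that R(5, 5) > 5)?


E[X] = C(5, 5) · 2^{1 − 10} = 1 · 2^{−9} = 1/512.
As a reduced fraction: E[X] = 1/512 ≈ 0.001953.
Is E[X] < 1? YES.
Since E[X] < 1, there exists a 2-coloring of K_{5} with no monochromatic K_5; hence R(5, 5) > 5.

E[X] = 1/512 ≈ 0.001953; E[X] < 1, so R(5, 5) > 5.


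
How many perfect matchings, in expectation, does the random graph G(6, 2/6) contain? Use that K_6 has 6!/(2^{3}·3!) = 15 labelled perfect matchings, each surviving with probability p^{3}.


K_6 has 6!/(2^{3}·3!) = 15 labelled perfect matchings.
For each such perfect matching H, let X_H = 1 if all 3 edges of H are present in G. Then P[X_H = 1] = p^{3} = (1/3)^{3} = 1/27.
Summing the indicators: E[X] = Σ_H E[X_H] = 15 · p^{3} = 15 · 1/27 = 5/9.
Numerically: E[X] ≈ 0.556.

E[X] = 15 · (1/3)^{3} = 5/9 ≈ 0.556.


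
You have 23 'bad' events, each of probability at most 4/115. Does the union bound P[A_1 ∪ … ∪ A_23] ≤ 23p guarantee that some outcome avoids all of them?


Union bound: P[∪_{i=1}^{23} A_i] ≤ Σ_i P[A_i] ≤ 23·p = 23·(4/115) = 4/5.
Numerically: 4/5 ≈ 0.800.
Is 4/5 < 1? YES.
Since P[∪ A_i] ≤ 4/5 < 1, the complement has P[∩ A_i^c] ≥ 1 − 4/5 = 1/5 > 0, so some outcome avoids every A_i.

23·p = 4/5 ≈ 0.800; existence CERTIFIED by the union bound.


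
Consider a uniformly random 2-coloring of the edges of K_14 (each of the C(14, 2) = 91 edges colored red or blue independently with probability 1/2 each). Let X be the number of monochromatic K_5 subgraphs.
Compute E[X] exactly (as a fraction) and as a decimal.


Let X = Σ_S X_S over the C(14, 5) = 2002 subsets S of size 5, where X_S = 1 if the K_5 on S is monochromatic.
For a fixed S, the K_5 on S has C(5, 2) = 10 edges. P[all 10 edges red] = (1/2)^10, and likewise for blue, so P[monochromatic] = 2·(1/2)^10 = 2^{1 − 10} = 1/512.
By linearity: E[X] = C(14, 5) · 2^{1 − 10} = 2002 · 1/512 = 1001/256.
Numerically: E[X] ≈ 3.910156.

E[X] = C(14,5)·2^(1−C(5,2)) = 1001/256 ≈ 3.910156.


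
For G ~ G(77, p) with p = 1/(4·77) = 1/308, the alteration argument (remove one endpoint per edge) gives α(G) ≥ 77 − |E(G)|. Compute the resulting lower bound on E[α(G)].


E[|E(G)|] = C(77, 2)·p = 2926 · (1/308) = 19/2.
E[α(G)] ≥ n − E[|E(G)|] = 77 − 19/2 = 135/2.
Numerically: ≈ 67.50000.
(This is only a lower bound; the true E[α(G)] may be larger.)

E[α(G)] ≥ 135/2 ≈ 67.50000.


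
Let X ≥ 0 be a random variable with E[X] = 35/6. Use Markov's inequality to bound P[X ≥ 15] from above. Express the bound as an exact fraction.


μ = E[X] = 35/6, a = 15.
Markov: P[X ≥ 15] ≤ μ/a = (35/6)/15 = 7/18.
Numerically: ≈ 0.3889.
(Since a = 15 > μ = 5.8333, the bound 7/18 is < 1 and informative.)

P[X ≥ 15] ≤ 7/18 ≈ 0.3889.


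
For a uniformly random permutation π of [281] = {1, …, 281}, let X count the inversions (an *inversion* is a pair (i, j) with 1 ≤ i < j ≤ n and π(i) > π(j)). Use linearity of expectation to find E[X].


Write X = Σ X_I over the C(281, 2) = 39340 pairs i < j, with X_I the indicator of one inversion.
There are 39340 indicators.
For each fixed pair i < j, the values π(i) and π(j) are two distinct elements of {1, …, 281} in uniformly random order; by symmetry P[π(i) > π(j)] = 1/2.
By linearity: E[X] = 39340 · (1/2) = C(281, 2) · (1/2) = 39340/2 = 19670 ≈ 19670.000.

E[X] = 19670 = 19670.000.


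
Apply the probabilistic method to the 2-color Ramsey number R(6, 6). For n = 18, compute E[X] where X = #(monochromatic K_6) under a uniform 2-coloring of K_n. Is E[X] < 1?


E[X] = C(18, 6) · 2^{1 − 15} = 18564 · 2^{−14} = 18564/16384.
As a reduced fraction: E[X] = 4641/4096 ≈ 1.1331.
Is E[X] < 1? NO.
Since E[X] ≥ 1, the first-moment bound is inconclusive at n = 18; it does NOT by itself certify R(6, 6) > 18.

E[X] = 4641/4096 ≈ 1.1331; E[X] ≥ 1; first-moment method inconclusive here.


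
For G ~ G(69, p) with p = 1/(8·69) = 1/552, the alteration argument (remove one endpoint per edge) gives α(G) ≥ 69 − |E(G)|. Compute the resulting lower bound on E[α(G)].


E[|E(G)|] = C(69, 2)·p = 2346 · (1/552) = 17/4.
E[α(G)] ≥ n − E[|E(G)|] = 69 − 17/4 = 259/4.
Numerically: ≈ 64.75000.
(This is only a lower bound; the true E[α(G)] may be larger.)

E[α(G)] ≥ 259/4 ≈ 64.75000.


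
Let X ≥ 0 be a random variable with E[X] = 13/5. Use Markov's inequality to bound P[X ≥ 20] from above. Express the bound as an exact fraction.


μ = E[X] = 13/5, a = 20.
Markov: P[X ≥ 20] ≤ μ/a = (13/5)/20 = 13/100.
Numerically: ≈ 0.130.
(Since a = 20 > μ = 2.600, the bound 13/100 is < 1 and informative.)

P[X ≥ 20] ≤ 13/100 ≈ 0.130.


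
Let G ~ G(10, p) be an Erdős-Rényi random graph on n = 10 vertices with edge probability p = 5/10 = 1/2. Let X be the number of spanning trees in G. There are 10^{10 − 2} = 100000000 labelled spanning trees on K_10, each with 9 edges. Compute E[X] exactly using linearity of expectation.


K_10 has 10^{10 − 2} = 100000000 labelled spanning trees.
For each such spanning tree H, let X_H = 1 if all 9 edges of H are present in G. Then P[X_H = 1] = p^{9} = (1/2)^{9} = 1/512.
Summing the indicators: E[X] = Σ_H E[X_H] = 100000000 · p^{9} = 100000000 · 1/512 = 390625/2.
Numerically: E[X] ≈ 195312.

E[X] = 100000000 · (1/2)^{9} = 390625/2 ≈ 195312.


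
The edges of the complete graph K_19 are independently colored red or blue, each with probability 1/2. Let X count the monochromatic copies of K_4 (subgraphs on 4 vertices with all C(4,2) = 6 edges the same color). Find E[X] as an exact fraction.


Let X = Σ_S X_S over the C(19, 4) = 3876 subsets S of size 4, where X_S = 1 if the K_4 on S is monochromatic.
For a fixed S, the K_4 on S has C(4, 2) = 6 edges. P[all 6 edges red] = (1/2)^6, and likewise for blue, so P[monochromatic] = 2·(1/2)^6 = 2^{1 − 6} = 1/32.
By linearity: E[X] = C(19, 4) · 2^{1 − 6} = 3876 · 1/32 = 969/8.
Numerically: E[X] ≈ 121.12500.

E[X] = C(19,4)·2^(1−C(4,2)) = 969/8 ≈ 121.12500.


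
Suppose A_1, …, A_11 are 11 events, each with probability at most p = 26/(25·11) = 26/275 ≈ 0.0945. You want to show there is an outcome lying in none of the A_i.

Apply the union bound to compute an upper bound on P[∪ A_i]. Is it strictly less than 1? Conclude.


Union bound: P[∪_{i=1}^{11} A_i] ≤ Σ_i P[A_i] ≤ 11·p = 11·(26/275) = 26/25.
Numerically: 26/25 ≈ 1.0400.
Is 26/25 < 1? NO.
Since the bound 26/25 is ≥ 1, the union bound is uninformative here; it does NOT by itself certify existence.

11·p = 26/25 ≈ 1.0400; existence NOT certified by the union bound.


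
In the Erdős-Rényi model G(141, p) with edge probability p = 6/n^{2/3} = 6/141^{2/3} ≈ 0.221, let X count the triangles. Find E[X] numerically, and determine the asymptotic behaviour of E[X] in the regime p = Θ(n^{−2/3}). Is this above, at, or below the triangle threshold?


Number of potential triangles: C(141, 3) = 457310.
Each occurs with probability p³ ≈ (0.221)³ ≈ 1.08646e-02.
By linearity: E[X] = C(141, 3)·p³ ≈ 457310 · 1.08646e-02 ≈ 4968.511.
Since α = 2/3 < 1, p = c/n^{2/3} ≫ 1/n is above the triangle threshold p ~ 1/n. Asymptotically E[X] ~ (c³/6)·n^{3(1−α)} = (6³/6)·n^{1} → ∞; triangles are abundant w.h.p.

E[X] ≈ 4968.511; in regime p = Θ(1/n^{2/3}) E[X] diverges (above the triangle threshold p ~ 1/n).


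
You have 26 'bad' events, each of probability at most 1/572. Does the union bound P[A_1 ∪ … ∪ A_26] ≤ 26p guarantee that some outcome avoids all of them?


Union bound: P[∪_{i=1}^{26} A_i] ≤ Σ_i P[A_i] ≤ 26·p = 26·(1/572) = 1/22.
Numerically: 1/22 ≈ 0.045.
Is 1/22 < 1? YES.
Since P[∪ A_i] ≤ 1/22 < 1, the complement has P[∩ A_i^c] ≥ 1 − 1/22 = 21/22 > 0, so some outcome avoids every A_i.

26·p = 1/22 ≈ 0.045; existence CERTIFIED by the union bound.


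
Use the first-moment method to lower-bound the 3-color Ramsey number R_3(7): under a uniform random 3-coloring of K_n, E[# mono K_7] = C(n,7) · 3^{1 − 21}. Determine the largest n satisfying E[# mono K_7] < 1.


We need C(n, 7) · 3^{1 − 21} < 1, i.e. C(n, 7) < 3^{21 − 1} = 3486784401.
Check values of n near the boundary:
  n = 76: C(76, 7) = 2186189400; 2186189400 < 3486784401? YES
  n = 77: C(77, 7) = 2404808340; 2404808340 < 3486784401? YES
  n = 78: C(78, 7) = 2641902120; 2641902120 < 3486784401? YES
  n = 79: C(79, 7) = 2898753715; 2898753715 < 3486784401? YES
  n = 80: C(80, 7) = 3176716400; 3176716400 < 3486784401? YES
  n = 81: C(81, 7) = 3477216600; 3477216600 < 3486784401? YES
  n = 82: C(82, 7) = 3801756816; 3801756816 < 3486784401? NO
  n = 83: C(83, 7) = 4151918628; 4151918628 < 3486784401? NO
The largest n with C(n, 7) < 3486784401 is n = 81 (where E[X] = 42928600/43046721 ≈ 0.99726). Hence R_3(7) > 81, i.e. R_3(7) ≥ 82.

Largest n = 81; hence R_3(7) > 81.


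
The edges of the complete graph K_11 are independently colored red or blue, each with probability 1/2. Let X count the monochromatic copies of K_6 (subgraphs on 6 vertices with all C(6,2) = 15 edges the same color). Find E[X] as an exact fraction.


Let X = Σ_S X_S over the C(11, 6) = 462 subsets S of size 6, where X_S = 1 if the K_6 on S is monochromatic.
For a fixed S, the K_6 on S has C(6, 2) = 15 edges. P[all 15 edges red] = (1/2)^15, and likewise for blue, so P[monochromatic] = 2·(1/2)^15 = 2^{1 − 15} = 1/16384.
Summing: E[X] = C(11, 6) · 2^{1 − 15} = 462 · 1/16384 = 231/8192.
Numerically: E[X] ≈ 0.028.

E[X] = C(11,6)·2^(1−C(6,2)) = 231/8192 ≈ 0.028.


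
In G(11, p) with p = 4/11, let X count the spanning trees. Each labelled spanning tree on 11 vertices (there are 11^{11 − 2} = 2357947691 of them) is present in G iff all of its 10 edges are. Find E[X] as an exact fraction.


K_11 has 11^{11 − 2} = 2357947691 labelled spanning trees.
For each such spanning tree H, let X_H = 1 if all 10 edges of H are present in G. Then P[X_H = 1] = p^{10} = (4/11)^{10} = 1048576/25937424601.
By linearity of expectation: E[X] = Σ_H E[X_H] = 2357947691 · p^{10} = 2357947691 · 1048576/25937424601 = 1048576/11.
Numerically: E[X] ≈ 9.533e+04.

E[X] = 2357947691 · (4/11)^{10} = 1048576/11 ≈ 9.533e+04.


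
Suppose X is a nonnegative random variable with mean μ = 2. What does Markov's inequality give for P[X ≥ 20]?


μ = E[X] = 2, a = 20.
Markov: P[X ≥ 20] ≤ μ/a = (2)/20 = 1/10.
Numerically: ≈ 0.100000.
(Since a = 20 > μ = 2.000000, the bound 1/10 is < 1 and informative.)

P[X ≥ 20] ≤ 1/10 ≈ 0.100000.


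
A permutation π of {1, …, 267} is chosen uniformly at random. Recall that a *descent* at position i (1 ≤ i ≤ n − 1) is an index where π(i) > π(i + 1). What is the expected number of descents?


Write X = Σ X_I over i = 1, …, 266, with X_I the indicator of one descent.
There are 266 indicators.
For each fixed i, the pair (π(i), π(i+1)) is a uniformly random ordered pair of distinct values from {1, …, 267}; by symmetry P[π(i) > π(i+1)] = 1/2.
By linearity: E[X] = 266 · (1/2) = (267 − 1) · (1/2) = 133 ≈ 133.000.

E[X] = 133 = 133.000.


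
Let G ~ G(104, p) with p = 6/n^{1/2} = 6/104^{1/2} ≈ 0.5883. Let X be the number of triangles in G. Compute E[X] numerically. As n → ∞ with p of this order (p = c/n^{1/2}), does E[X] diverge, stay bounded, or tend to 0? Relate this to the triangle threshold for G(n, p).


Number of potential triangles: C(104, 3) = 182104.
Each occurs with probability p³ ≈ (0.5883)³ ≈ 2.036591e-01.
By linearity: E[X] = C(104, 3)·p³ ≈ 182104 · 2.036591e-01 ≈ 37087.1301.
Since α = 1/2 < 1, p = c/n^{1/2} ≫ 1/n is above the triangle threshold p ~ 1/n. Asymptotically E[X] ~ (c³/6)·n^{3(1−α)} = (6³/6)·n^{1.5} → ∞; triangles are abundant w.h.p.

E[X] ≈ 37087.1301; in regime p = Θ(1/n^{1/2}) E[X] diverges (above the triangle threshold p ~ 1/n).


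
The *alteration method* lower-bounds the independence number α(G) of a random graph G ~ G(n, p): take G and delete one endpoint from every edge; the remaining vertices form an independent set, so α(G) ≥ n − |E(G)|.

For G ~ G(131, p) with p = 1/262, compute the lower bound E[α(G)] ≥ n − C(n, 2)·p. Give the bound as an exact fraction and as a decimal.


E[|E(G)|] = C(131, 2)·p = 8515 · (1/262) = 65/2.
E[α(G)] ≥ n − E[|E(G)|] = 131 − 65/2 = 197/2.
Numerically: ≈ 98.50000.
(This is only a lower bound; the true E[α(G)] may be larger.)

E[α(G)] ≥ 197/2 ≈ 98.50000.


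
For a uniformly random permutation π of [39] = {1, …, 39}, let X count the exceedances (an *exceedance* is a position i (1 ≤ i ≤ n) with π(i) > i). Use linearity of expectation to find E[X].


Write X = Σ_{i=1}^{39} X_i, where X_i = 1_{π(i) > i}.
For each fixed i, π(i) is uniform over {1, …, 39} (marginal of a uniform permutation), so P[π(i) > i] = (n − i)/n. Summing: Σ_{i=1}^{39} (n − i)/n = (0 + 1 + … + 38)/39 = 39(39 − 1)/(2·39) = (39 − 1)/2.
Hence E[X] = Σ_{i=1}^{39} (39 − i)/39 = 19 ≈ 19.000.

E[X] = 19 = 19.000.


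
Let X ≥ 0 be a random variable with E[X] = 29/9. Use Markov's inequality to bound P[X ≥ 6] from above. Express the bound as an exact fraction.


μ = E[X] = 29/9, a = 6.
Markov: P[X ≥ 6] ≤ μ/a = (29/9)/6 = 29/54.
Numerically: ≈ 0.537.
(Since a = 6 > μ = 3.222, the bound 29/54 is < 1 and informative.)

P[X ≥ 6] ≤ 29/54 ≈ 0.537.


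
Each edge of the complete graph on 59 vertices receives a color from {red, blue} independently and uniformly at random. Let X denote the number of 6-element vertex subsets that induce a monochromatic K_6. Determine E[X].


Let X = Σ_S X_S over the C(59, 6) = 45057474 subsets S of size 6, where X_S = 1 if the K_6 on S is monochromatic.
For a fixed S, the K_6 on S has C(6, 2) = 15 edges. P[all 15 edges red] = (1/2)^15, and likewise for blue, so P[monochromatic] = 2·(1/2)^15 = 2^{1 − 15} = 1/16384.
Summing: E[X] = C(59, 6) · 2^{1 − 15} = 45057474 · 1/16384 = 22528737/8192.
Numerically: E[X] ≈ 2750.0900.

E[X] = C(59,6)·2^(1−C(6,2)) = 22528737/8192 ≈ 2750.0900.


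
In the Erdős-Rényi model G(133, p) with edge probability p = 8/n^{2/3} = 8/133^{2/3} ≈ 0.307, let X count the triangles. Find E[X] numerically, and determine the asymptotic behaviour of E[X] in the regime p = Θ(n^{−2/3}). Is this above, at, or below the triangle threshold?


Number of potential triangles: C(133, 3) = 383306.
Each occurs with probability p³ ≈ (0.307)³ ≈ 2.894454e-02.
By linearity: E[X] = C(133, 3)·p³ ≈ 383306 · 2.894454e-02 ≈ 11094.6165.
Since α = 2/3 < 1, p = c/n^{2/3} ≫ 1/n is above the triangle threshold p ~ 1/n. Asymptotically E[X] ~ (c³/6)·n^{3(1−α)} = (8³/6)·n^{1} → ∞; triangles are abundant w.h.p.

E[X] ≈ 11094.6165; in regime p = Θ(1/n^{2/3}) E[X] diverges (above the triangle threshold p ~ 1/n).


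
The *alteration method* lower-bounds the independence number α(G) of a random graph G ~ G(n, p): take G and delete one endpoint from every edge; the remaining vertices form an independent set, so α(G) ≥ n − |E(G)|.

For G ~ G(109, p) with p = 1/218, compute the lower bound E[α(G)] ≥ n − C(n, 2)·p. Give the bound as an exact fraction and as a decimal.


E[|E(G)|] = C(109, 2)·p = 5886 · (1/218) = 27.
E[α(G)] ≥ n − E[|E(G)|] = 109 − 27 = 82.
Numerically: ≈ 82.0000.
(This is only a lower bound; the true E[α(G)] may be larger.)

E[α(G)] ≥ 82 ≈ 82.0000.


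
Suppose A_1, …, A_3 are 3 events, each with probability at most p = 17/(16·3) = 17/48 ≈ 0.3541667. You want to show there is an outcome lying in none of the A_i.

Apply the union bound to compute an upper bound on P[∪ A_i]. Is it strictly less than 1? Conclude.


Union bound: P[∪_{i=1}^{3} A_i] ≤ Σ_i P[A_i] ≤ 3·p = 3·(17/48) = 17/16.
Numerically: 17/16 ≈ 1.0625000.
Is 17/16 < 1? NO.
Since the bound 17/16 is ≥ 1, the union bound is uninformative here; it does NOT by itself certify existence.

3·p = 17/16 ≈ 1.0625000; existence NOT certified by the union bound.


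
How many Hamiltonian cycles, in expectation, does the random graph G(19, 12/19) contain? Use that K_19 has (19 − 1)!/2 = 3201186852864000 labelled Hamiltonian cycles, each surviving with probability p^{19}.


K_19 has (19 − 1)!/2 = 3201186852864000 labelled Hamiltonian cycles.
For each such Hamiltonian cycle H, let X_H = 1 if all 19 edges of H are present in G. Then P[X_H = 1] = p^{19} = (12/19)^{19} = 319479999370622926848/1978419655660313589123979.
Summing the indicators: E[X] = Σ_H E[X_H] = 3201186852864000 · p^{19} = 3201186852864000 · 319479999370622926848/1978419655660313589123979 = 1022715173738237107931793611292672000/1978419655660313589123979.
Numerically: E[X] ≈ 5.169e+11.

E[X] = 3201186852864000 · (12/19)^{19} = 1022715173738237107931793611292672000/1978419655660313589123979 ≈ 5.169e+11.


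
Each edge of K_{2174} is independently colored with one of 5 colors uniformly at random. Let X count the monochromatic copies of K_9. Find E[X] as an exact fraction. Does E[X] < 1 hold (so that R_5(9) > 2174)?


E[X] = C(2174, 9) · 5^{1 − 36} = 2940165687188920530702934 · 5^{−35} = 2940165687188920530702934/2910383045673370361328125.
As a reduced fraction: E[X] = 2940165687188920530702934/2910383045673370361328125 ≈ 1.01023.
Is E[X] < 1? NO.
Since E[X] ≥ 1, the first-moment bound is inconclusive at n = 2174; it does NOT by itself certify R_5(9) > 2174.

E[X] = 2940165687188920530702934/2910383045673370361328125 ≈ 1.01023; E[X] ≥ 1; first-moment method inconclusive here.


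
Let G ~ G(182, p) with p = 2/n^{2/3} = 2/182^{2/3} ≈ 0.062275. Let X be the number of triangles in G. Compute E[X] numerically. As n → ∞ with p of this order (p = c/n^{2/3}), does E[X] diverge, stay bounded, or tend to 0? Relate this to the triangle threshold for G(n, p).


Number of potential triangles: C(182, 3) = 988260.
Each occurs with probability p³ ≈ (0.062275)³ ≈ 2.4151673e-04.
By linearity: E[X] = C(182, 3)·p³ ≈ 988260 · 2.4151673e-04 ≈ 238.68132.
Since α = 2/3 < 1, p = c/n^{2/3} ≫ 1/n is above the triangle threshold p ~ 1/n. Asymptotically E[X] ~ (c³/6)·n^{3(1−α)} = (2³/6)·n^{1} → ∞; triangles are abundant w.h.p.

E[X] ≈ 238.68132; in regime p = Θ(1/n^{2/3}) E[X] diverges (above the triangle threshold p ~ 1/n).


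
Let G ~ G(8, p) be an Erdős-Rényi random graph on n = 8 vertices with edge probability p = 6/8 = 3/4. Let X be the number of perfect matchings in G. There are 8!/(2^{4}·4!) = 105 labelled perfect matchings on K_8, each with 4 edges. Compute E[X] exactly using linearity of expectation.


K_8 has 8!/(2^{4}·4!) = 105 labelled perfect matchings.
For each such perfect matching H, let X_H = 1 if all 4 edges of H are present in G. Then P[X_H = 1] = p^{4} = (3/4)^{4} = 81/256.
By linearity of expectation: E[X] = Σ_H E[X_H] = 105 · p^{4} = 105 · 81/256 = 8505/256.
Numerically: E[X] ≈ 33.22.

E[X] = 105 · (3/4)^{4} = 8505/256 ≈ 33.22.


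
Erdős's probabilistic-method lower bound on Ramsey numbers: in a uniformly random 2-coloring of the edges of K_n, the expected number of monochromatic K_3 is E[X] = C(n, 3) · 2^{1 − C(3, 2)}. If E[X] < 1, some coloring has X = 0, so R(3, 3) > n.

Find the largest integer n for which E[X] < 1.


We need C(n, 3) · 2^{1 − 3} < 1, i.e. C(n, 3) < 2^{3 − 1} = 4.
Check values of n near the boundary:
  n = 3: C(3, 3) = 1; 1 < 4? YES
  n = 4: C(4, 3) = 4; 4 < 4? NO
  n = 5: C(5, 3) = 10; 10 < 4? NO
  n = 6: C(6, 3) = 20; 20 < 4? NO
The largest n with C(n, 3) < 4 is n = 3 (where E[X] = 1/4 ≈ 0.250000). Hence R(3, 3) > 3, i.e. R(3, 3) ≥ 4.

Largest n = 3; hence R(3, 3) > 3.


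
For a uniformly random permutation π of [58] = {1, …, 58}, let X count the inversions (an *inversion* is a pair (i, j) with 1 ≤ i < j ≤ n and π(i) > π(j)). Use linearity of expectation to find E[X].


Write X = Σ X_I over the C(58, 2) = 1653 pairs i < j, with X_I the indicator of one inversion.
There are 1653 indicators.
For each fixed pair i < j, the values π(i) and π(j) are two distinct elements of {1, …, 58} in uniformly random order; by symmetry P[π(i) > π(j)] = 1/2.
By linearity: E[X] = 1653 · (1/2) = C(58, 2) · (1/2) = 1653/2 = 1653/2 ≈ 826.50000.

E[X] = 1653/2 = 826.50000.


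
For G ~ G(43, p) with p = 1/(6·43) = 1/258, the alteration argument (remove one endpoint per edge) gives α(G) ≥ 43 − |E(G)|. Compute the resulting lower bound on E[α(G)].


E[|E(G)|] = C(43, 2)·p = 903 · (1/258) = 7/2.
E[α(G)] ≥ n − E[|E(G)|] = 43 − 7/2 = 79/2.
Numerically: ≈ 39.500.
(This is only a lower bound; the true E[α(G)] may be larger.)

E[α(G)] ≥ 79/2 ≈ 39.500.


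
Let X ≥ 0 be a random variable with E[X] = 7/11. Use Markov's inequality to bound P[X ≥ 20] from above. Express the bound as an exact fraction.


μ = E[X] = 7/11, a = 20.
Markov: P[X ≥ 20] ≤ μ/a = (7/11)/20 = 7/220.
Numerically: ≈ 0.032.
(Since a = 20 > μ = 0.636, the bound 7/220 is < 1 and informative.)

P[X ≥ 20] ≤ 7/220 ≈ 0.032.


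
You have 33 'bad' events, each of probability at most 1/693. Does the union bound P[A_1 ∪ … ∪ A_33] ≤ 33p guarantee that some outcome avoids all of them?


Union bound: P[∪_{i=1}^{33} A_i] ≤ Σ_i P[A_i] ≤ 33·p = 33·(1/693) = 1/21.
Numerically: 1/21 ≈ 0.0476190.
Is 1/21 < 1? YES.
Since P[∪ A_i] ≤ 1/21 < 1, the complement has P[∩ A_i^c] ≥ 1 − 1/21 = 20/21 > 0, so some outcome avoids every A_i.

33·p = 1/21 ≈ 0.0476190; existence CERTIFIED by the union bound.


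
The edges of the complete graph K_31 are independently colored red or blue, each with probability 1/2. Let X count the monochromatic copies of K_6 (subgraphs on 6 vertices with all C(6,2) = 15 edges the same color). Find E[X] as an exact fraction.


Let X = Σ_S X_S over the C(31, 6) = 736281 subsets S of size 6, where X_S = 1 if the K_6 on S is monochromatic.
For a fixed S, the K_6 on S has C(6, 2) = 15 edges. P[all 15 edges red] = (1/2)^15, and likewise for blue, so P[monochromatic] = 2·(1/2)^15 = 2^{1 − 15} = 1/16384.
By linearity of expectation: E[X] = C(31, 6) · 2^{1 − 15} = 736281 · 1/16384 = 736281/16384.
Numerically: E[X] ≈ 44.939026.

E[X] = C(31,6)·2^(1−C(6,2)) = 736281/16384 ≈ 44.939026.


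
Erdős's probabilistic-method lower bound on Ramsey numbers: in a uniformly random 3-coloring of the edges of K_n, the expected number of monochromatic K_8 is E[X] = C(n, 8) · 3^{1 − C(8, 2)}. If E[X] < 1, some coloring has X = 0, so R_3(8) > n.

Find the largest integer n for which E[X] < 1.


We need C(n, 8) · 3^{1 − 28} < 1, i.e. C(n, 8) < 3^{28 − 1} = 7625597484987.
Check values of n near the boundary:
  n = 152: C(152, 8) = 5859727868575; 5859727868575 < 7625597484987? YES
  n = 153: C(153, 8) = 6183023199255; 6183023199255 < 7625597484987? YES
  n = 154: C(154, 8) = 6521818990995; 6521818990995 < 7625597484987? YES
  n = 155: C(155, 8) = 6876747915675; 6876747915675 < 7625597484987? YES
  n = 156: C(156, 8) = 7248464019225; 7248464019225 < 7625597484987? YES
  n = 157: C(157, 8) = 7637643295425; 7637643295425 < 7625597484987? NO
  n = 158: C(158, 8) = 8044984271181; 8044984271181 < 7625597484987? NO
The largest n with C(n, 8) < 7625597484987 is n = 156 (where E[X] = 805384891025/847288609443 ≈ 0.9505). Hence R_3(8) > 156, i.e. R_3(8) ≥ 157.

Largest n = 156; hence R_3(8) > 156.


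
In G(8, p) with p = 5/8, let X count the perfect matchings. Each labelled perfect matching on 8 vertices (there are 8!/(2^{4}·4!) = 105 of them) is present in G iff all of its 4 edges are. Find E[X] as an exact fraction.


K_8 has 8!/(2^{4}·4!) = 105 labelled perfect matchings.
For each such perfect matching H, let X_H = 1 if all 4 edges of H are present in G. Then P[X_H = 1] = p^{4} = (5/8)^{4} = 625/4096.
Summing the indicators: E[X] = Σ_H E[X_H] = 105 · p^{4} = 105 · 625/4096 = 65625/4096.
Numerically: E[X] ≈ 16.0217.

E[X] = 105 · (5/8)^{4} = 65625/4096 ≈ 16.0217.


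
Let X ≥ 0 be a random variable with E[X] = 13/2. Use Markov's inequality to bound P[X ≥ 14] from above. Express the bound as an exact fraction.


μ = E[X] = 13/2, a = 14.
Markov: P[X ≥ 14] ≤ μ/a = (13/2)/14 = 13/28.
Numerically: ≈ 0.46429.
(Since a = 14 > μ = 6.50000, the bound 13/28 is < 1 and informative.)

P[X ≥ 14] ≤ 13/28 ≈ 0.46429.


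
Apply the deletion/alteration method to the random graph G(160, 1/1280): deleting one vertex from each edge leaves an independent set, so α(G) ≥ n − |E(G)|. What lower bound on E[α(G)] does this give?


E[|E(G)|] = C(160, 2)·p = 12720 · (1/1280) = 159/16.
E[α(G)] ≥ n − E[|E(G)|] = 160 − 159/16 = 2401/16.
Numerically: ≈ 150.06250.
(This is only a lower bound; the true E[α(G)] may be larger.)

E[α(G)] ≥ 2401/16 ≈ 150.06250.


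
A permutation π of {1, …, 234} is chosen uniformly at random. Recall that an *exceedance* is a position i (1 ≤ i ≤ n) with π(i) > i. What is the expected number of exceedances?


Write X = Σ_{i=1}^{234} X_i, where X_i = 1_{π(i) > i}.
For each fixed i, π(i) is uniform over {1, …, 234} (marginal of a uniform permutation), so P[π(i) > i] = (n − i)/n. Summing: Σ_{i=1}^{234} (n − i)/n = (0 + 1 + … + 233)/234 = 234(234 − 1)/(2·234) = (234 − 1)/2.
Hence E[X] = Σ_{i=1}^{234} (234 − i)/234 = 233/2 ≈ 116.5000.

E[X] = 233/2 = 116.5000.


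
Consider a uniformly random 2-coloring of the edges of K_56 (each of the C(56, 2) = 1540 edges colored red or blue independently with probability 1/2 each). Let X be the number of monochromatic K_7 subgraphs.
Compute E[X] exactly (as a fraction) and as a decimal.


Let X = Σ_S X_S over the C(56, 7) = 231917400 subsets S of size 7, where X_S = 1 if the K_7 on S is monochromatic.
For a fixed S, the K_7 on S has C(7, 2) = 21 edges. P[all 21 edges red] = (1/2)^21, and likewise for blue, so P[monochromatic] = 2·(1/2)^21 = 2^{1 − 21} = 1/1048576.
By linearity of expectation: E[X] = C(56, 7) · 2^{1 − 21} = 231917400 · 1/1048576 = 28989675/131072.
Numerically: E[X] ≈ 221.173668.

E[X] = C(56,7)·2^(1−C(7,2)) = 28989675/131072 ≈ 221.173668.


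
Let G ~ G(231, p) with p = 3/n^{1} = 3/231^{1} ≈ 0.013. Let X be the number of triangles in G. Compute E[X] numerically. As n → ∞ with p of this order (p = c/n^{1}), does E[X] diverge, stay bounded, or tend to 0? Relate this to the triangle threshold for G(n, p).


Number of potential triangles: C(231, 3) = 2027795.
Each occurs with probability p³ ≈ (0.013)³ ≈ 2.19042e-06.
By linearity: E[X] = C(231, 3)·p³ ≈ 2027795 · 2.19042e-06 ≈ 4.442.
Here α = 1, so p = 3/n is exactly at the triangle threshold p ~ 1/n. Asymptotically E[X] → c³/6 = 3³/6 = 9/2 ≈ 4.500, a bounded constant. In this regime the triangle count is asymptotically Poisson(c³/6).

E[X] ≈ 4.442; in regime p = Θ(1/n^{1}) E[X] stays bounded (at the triangle threshold p ~ 1/n).


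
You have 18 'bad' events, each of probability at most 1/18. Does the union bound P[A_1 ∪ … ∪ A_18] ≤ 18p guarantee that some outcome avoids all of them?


Union bound: P[∪_{i=1}^{18} A_i] ≤ Σ_i P[A_i] ≤ 18·p = 18·(1/18) = 1.
Numerically: 1 ≈ 1.00000.
Is 1 < 1? NO.
Since the bound 1 is ≥ 1, the union bound is uninformative here; it does NOT by itself certify existence.

18·p = 1 ≈ 1.00000; existence NOT certified by the union bound.


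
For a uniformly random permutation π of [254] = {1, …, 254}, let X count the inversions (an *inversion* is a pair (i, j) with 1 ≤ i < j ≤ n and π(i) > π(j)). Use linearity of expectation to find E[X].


Write X = Σ X_I over the C(254, 2) = 32131 pairs i < j, with X_I the indicator of one inversion.
There are 32131 indicators.
For each fixed pair i < j, the values π(i) and π(j) are two distinct elements of {1, …, 254} in uniformly random order; by symmetry P[π(i) > π(j)] = 1/2.
By linearity: E[X] = 32131 · (1/2) = C(254, 2) · (1/2) = 32131/2 = 32131/2 ≈ 16065.500.

E[X] = 32131/2 = 16065.500.


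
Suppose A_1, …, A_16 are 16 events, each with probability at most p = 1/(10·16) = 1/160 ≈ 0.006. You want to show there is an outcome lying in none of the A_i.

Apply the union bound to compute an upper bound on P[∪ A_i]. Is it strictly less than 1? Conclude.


Union bound: P[∪_{i=1}^{16} A_i] ≤ Σ_i P[A_i] ≤ 16·p = 16·(1/160) = 1/10.
Numerically: 1/10 ≈ 0.100.
Is 1/10 < 1? YES.
Since P[∪ A_i] ≤ 1/10 < 1, the complement has P[∩ A_i^c] ≥ 1 − 1/10 = 9/10 > 0, so some outcome avoids every A_i.

16·p = 1/10 ≈ 0.100; existence CERTIFIED by the union bound.


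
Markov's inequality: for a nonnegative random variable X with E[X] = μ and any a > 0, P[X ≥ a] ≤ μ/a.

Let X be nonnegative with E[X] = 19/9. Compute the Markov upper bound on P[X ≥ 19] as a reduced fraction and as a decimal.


μ = E[X] = 19/9, a = 19.
Markov: P[X ≥ 19] ≤ μ/a = (19/9)/19 = 1/9.
Numerically: ≈ 0.1111.
(Since a = 19 > μ = 2.1111, the bound 1/9 is < 1 and informative.)

P[X ≥ 19] ≤ 1/9 ≈ 0.1111.


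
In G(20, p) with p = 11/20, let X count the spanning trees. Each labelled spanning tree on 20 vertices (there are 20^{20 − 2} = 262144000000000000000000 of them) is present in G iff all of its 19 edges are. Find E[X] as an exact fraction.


K_20 has 20^{20 − 2} = 262144000000000000000000 labelled spanning trees.
For each such spanning tree H, let X_H = 1 if all 19 edges of H are present in G. Then P[X_H = 1] = p^{19} = (11/20)^{19} = 61159090448414546291/5242880000000000000000000.
By linearity of expectation: E[X] = Σ_H E[X_H] = 262144000000000000000000 · p^{19} = 262144000000000000000000 · 61159090448414546291/5242880000000000000000000 = 61159090448414546291/20.
Numerically: E[X] ≈ 3.06e+18.

E[X] = 262144000000000000000000 · (11/20)^{19} = 61159090448414546291/20 ≈ 3.06e+18.
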